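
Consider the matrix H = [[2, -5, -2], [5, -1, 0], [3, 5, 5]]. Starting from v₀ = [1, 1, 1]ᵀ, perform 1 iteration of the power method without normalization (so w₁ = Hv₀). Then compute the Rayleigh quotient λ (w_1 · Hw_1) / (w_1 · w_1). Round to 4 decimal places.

w1 = Hv₀ = (-5, 4, 13)
Hw1 = (-56, -29, 70)
w1·Hw1 = (-5)·(-56) + 4·(-29) + 13·70 = 1074; w1·w1 = (-5)·(-5) + 4·4 + 13·13 = 210
λ ≈ 1074/210 = 5.1143

5.1143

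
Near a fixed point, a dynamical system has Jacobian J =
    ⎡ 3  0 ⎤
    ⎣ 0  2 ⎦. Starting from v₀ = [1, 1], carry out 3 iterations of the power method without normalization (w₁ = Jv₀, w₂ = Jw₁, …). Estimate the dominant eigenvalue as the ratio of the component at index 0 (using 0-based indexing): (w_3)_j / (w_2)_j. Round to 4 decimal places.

3.0000

w1 = Jv₀ = (3·1 + 0·1; 0·1 + 2·1) = (3, 2)
w2 = Jw1 = (3·3 + 0·2; 0·3 + 2·2) = (9, 4)
w3 = Jw2 = (27, 8)
Ratio at component: 27 / 9 = 3.0000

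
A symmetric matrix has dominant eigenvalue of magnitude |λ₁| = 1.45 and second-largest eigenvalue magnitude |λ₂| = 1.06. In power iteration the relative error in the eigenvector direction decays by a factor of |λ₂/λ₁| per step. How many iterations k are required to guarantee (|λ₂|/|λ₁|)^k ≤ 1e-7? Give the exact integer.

|λ₂/λ₁| = 1.06/1.45 = 0.73103
Need k ≥ ln(1e-7) / ln(0.73103) = -16.1181 / -0.3133 ≈ 51.447
Smallest integer k satisfying the bound: 52

52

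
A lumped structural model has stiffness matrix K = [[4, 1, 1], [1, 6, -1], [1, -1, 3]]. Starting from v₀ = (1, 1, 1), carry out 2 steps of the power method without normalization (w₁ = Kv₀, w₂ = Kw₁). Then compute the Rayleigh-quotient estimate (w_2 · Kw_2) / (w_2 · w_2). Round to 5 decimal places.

λ ≈ 6.01672

w1 = Kv₀ = (4·1 + 1·1 + 1·1; 1·1 + 6·1 + (-1)·1; 1·1 + (-1)·1 + 3·1) = (6, 6, 3)
w2 = Kw1 = (4·6 + 1·6 + 1·3; 1·6 + 6·6 + (-1)·3; 1·6 + (-1)·6 + 3·3) = (33, 39, 9)
Kw2 = (180, 258, 21)
w2·Kw2 = 33·180 + 39·258 + 9·21 = 16191; w2·w2 = 33·33 + 39·39 + 9·9 = 2691
λ ≈ 16191/2691 = 6.01672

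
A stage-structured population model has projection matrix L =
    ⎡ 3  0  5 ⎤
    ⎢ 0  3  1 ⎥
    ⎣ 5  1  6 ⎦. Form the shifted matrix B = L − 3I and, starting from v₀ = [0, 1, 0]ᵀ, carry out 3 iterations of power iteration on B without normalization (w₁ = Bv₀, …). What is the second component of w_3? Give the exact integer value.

3

B = L − 3I has rows (0, 0, 5); (0, 0, 1); (5, 1, 3)
w1 = Bv₀ = (0, 0, 1)
w2 = Bw1 = (5, 1, 3)
w3 = Bw2 = (15, 3, 35)
Requested component of w3: 3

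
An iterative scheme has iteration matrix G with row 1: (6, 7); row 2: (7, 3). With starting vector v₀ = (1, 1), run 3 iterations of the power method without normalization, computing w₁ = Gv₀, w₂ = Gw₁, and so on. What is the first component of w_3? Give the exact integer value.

w1 = Gv₀ = (13, 10)
w2 = Gw1 = (148, 121)
w3 = Gw2 = (1735, 1399)
The requested component of w3 is 1735.

1735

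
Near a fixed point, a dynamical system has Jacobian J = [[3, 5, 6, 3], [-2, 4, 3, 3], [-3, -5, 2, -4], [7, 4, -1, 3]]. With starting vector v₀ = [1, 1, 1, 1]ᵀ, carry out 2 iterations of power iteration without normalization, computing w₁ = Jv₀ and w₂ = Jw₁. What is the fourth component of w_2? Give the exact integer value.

200

w1 = Jv₀ = (17, 8, -10, 13)
w2 = Jw1 = (70, 7, -163, 200)
The requested component of w2 is 200.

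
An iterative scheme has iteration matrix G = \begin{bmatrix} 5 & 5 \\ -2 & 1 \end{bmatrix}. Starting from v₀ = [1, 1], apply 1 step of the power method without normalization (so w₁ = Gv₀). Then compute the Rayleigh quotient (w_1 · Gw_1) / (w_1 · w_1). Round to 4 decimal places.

4.6634

w1 = Gv₀ = (5·1 + 5·1; (-2)·1 + 1·1) = (10, -1)
Gw1 = (45, -21)
w1·Gw1 = 10·45 + (-1)·(-21) = 471; w1·w1 = 10·10 + (-1)·(-1) = 101
λ ≈ 471/101 = 4.6634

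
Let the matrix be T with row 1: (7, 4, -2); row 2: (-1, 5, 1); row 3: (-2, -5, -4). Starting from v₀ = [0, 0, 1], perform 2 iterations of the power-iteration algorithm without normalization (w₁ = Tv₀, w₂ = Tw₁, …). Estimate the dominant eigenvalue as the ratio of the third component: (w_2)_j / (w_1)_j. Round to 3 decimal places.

λ ≈ -3.750

w1 = Tv₀ = (7·0 + 4·0 + (-2)·1; (-1)·0 + 5·0 + 1·1; (-2)·0 + (-5)·0 + (-4)·1) = (-2, 1, -4)
w2 = Tw1 = (7·(-2) + 4·1 + (-2)·(-4); (-1)·(-2) + 5·1 + 1·(-4); (-2)·(-2) + (-5)·1 + (-4)·(-4)) = (-2, 3, 15)
Ratio at component: 15 / -4 = -3.750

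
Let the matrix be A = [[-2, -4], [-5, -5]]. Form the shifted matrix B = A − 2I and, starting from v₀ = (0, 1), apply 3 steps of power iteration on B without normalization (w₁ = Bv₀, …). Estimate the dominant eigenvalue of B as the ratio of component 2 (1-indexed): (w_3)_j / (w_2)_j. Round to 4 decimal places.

μ ≈ -10.1884

B = A − 2I has rows (-4, -4); (-5, -7)
w1 = Bv₀ = ((-4)·0 + (-4)·1; (-5)·0 + (-7)·1) = (-4, -7)
w2 = Bw1 = ((-4)·(-4) + (-4)·(-7); (-5)·(-4) + (-7)·(-7)) = (44, 69)
w3 = Bw2 = (-452, -703)
Ratio: -703/69 = -10.1884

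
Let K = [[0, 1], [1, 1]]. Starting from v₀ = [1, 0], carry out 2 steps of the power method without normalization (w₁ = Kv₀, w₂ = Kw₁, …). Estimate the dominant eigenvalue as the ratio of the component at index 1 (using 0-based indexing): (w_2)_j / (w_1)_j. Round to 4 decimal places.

1.0000

w1 = Kv₀ = (0·1 + 1·0; 1·1 + 1·0) = (0, 1)
w2 = Kw1 = (0·0 + 1·1; 1·0 + 1·1) = (1, 1)
Ratio at component: 1 / 1 = 1.0000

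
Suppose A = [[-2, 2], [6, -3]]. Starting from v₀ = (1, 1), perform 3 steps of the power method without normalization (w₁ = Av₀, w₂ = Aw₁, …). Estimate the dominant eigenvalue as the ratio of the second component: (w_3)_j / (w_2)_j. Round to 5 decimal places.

w1 = Av₀ = ((-2)·1 + 2·1; 6·1 + (-3)·1) = (0, 3)
w2 = Aw1 = ((-2)·0 + 2·3; 6·0 + (-3)·3) = (6, -9)
w3 = Aw2 = (-30, 63)
Ratio at component: 63 / -9 = -7.00000

λ ≈ -7.00000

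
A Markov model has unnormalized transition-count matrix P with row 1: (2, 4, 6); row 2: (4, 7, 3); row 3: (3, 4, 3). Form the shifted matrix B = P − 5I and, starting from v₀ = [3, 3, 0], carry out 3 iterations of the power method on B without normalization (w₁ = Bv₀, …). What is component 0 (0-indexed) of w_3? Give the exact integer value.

B = P − 5I has rows (-3, 4, 6); (4, 2, 3); (3, 4, -2)
w1 = Bv₀ = ((-3)·3 + 4·3 + 6·0; 4·3 + 2·3 + 3·0; 3·3 + 4·3 + (-2)·0) = (3, 18, 21)
w2 = Bw1 = ((-3)·3 + 4·18 + 6·21; 4·3 + 2·18 + 3·21; 3·3 + 4·18 + (-2)·21) = (189, 111, 39)
w3 = Bw2 = (111, 1095, 933)
Requested component of w3: 111

111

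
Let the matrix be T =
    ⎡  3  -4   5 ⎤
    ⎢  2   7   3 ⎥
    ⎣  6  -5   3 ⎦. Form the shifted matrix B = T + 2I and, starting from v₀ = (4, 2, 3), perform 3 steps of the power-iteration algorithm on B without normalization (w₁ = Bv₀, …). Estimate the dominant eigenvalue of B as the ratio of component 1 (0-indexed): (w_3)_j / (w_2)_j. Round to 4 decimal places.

μ ≈ 10.4825

B = T + 2I has rows (5, -4, 5); (2, 9, 3); (6, -5, 5)
w1 = Bv₀ = (27, 35, 29)
w2 = Bw1 = (140, 456, 132)
w3 = Bw2 = (-464, 4780, -780)
Ratio: 4780/456 = 10.4825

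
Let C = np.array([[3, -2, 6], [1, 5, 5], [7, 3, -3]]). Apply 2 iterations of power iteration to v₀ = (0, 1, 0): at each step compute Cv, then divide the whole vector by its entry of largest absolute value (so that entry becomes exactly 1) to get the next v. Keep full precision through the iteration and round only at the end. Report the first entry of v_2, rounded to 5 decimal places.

Cv0 = (-2.000000, 5.000000, 3.000000); divide by 5.000000 → v1 = (-0.400000, 1.000000, 0.600000)
Cv1 = (0.400000, 7.600000, -1.600000); divide by 7.600000 → v2 = (0.052632, 1.000000, -0.210526)
Requested entry of v2: 2/38 = 0.05263

0.05263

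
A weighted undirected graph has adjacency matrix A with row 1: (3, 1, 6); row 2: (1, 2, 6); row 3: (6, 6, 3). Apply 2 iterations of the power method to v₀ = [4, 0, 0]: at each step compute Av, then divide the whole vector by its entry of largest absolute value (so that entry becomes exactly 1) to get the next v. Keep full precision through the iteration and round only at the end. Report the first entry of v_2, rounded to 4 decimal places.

Av0 = (12.00000, 4.00000, 24.00000); divide by 24.00000 → v1 = (0.50000, 0.16667, 1.00000)
Av1 = (7.66667, 6.83333, 7.00000); divide by 7.66667 → v2 = (1.00000, 0.89130, 0.91304)
Requested entry of v2: 184/184 = 1.0000

1.0000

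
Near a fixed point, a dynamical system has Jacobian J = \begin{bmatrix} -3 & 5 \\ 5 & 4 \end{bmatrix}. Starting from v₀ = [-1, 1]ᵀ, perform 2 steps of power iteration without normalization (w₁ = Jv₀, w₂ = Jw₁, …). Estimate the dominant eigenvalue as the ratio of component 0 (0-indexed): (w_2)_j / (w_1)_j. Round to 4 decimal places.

-3.6250

w1 = Jv₀ = ((-3)·(-1) + 5·1; 5·(-1) + 4·1) = (8, -1)
w2 = Jw1 = ((-3)·8 + 5·(-1); 5·8 + 4·(-1)) = (-29, 36)
Ratio at component: -29 / 8 = -3.6250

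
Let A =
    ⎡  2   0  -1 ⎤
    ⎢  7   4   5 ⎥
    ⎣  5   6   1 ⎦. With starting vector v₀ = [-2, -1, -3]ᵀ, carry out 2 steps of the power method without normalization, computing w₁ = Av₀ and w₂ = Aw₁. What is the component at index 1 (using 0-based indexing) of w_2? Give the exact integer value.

w1 = Av₀ = (2·(-2) + 0·(-1) + (-1)·(-3); 7·(-2) + 4·(-1) + 5·(-3); 5·(-2) + 6·(-1) + 1·(-3)) = (-1, -33, -19)
w2 = Aw1 = (2·(-1) + 0·(-33) + (-1)·(-19); 7·(-1) + 4·(-33) + 5·(-19); 5·(-1) + 6·(-33) + 1·(-19)) = (17, -234, -222)
The requested component of w2 is -234.

-234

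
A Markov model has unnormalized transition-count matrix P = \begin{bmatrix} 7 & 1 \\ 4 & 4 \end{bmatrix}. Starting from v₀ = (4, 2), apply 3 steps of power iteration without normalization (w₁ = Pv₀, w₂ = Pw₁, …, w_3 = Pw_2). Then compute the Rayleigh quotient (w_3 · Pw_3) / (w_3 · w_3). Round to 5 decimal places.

w1 = Pv₀ = (30, 24)
w2 = Pw1 = (234, 216)
w3 = Pw2 = (1854, 1800)
Pw3 = (14778, 14616)
w3·Pw3 = 1854·14778 + 1800·14616 = 53707212; w3·w3 = 1854·1854 + 1800·1800 = 6677316
λ ≈ 53707212/6677316 = 8.04323

λ ≈ 8.04323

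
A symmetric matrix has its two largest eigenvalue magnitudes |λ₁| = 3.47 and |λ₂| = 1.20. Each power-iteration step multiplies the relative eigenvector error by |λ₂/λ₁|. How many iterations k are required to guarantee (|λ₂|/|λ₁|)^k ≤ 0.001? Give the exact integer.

7

|λ₂/λ₁| = 1.20/3.47 = 0.34582
Need k ≥ ln(0.001) / ln(0.34582) = -6.9078 / -1.0618 ≈ 6.506
Smallest integer k satisfying the bound: 7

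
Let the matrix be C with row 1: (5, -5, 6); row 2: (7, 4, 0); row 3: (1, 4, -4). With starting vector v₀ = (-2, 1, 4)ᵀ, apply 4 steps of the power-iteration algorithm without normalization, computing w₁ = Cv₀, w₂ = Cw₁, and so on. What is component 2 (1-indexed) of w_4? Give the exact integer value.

1306

w1 = Cv₀ = (9, -10, -14)
w2 = Cw1 = (11, 23, 25)
w3 = Cw2 = (90, 169, 3)
w4 = Cw3 = (-377, 1306, 754)
The requested component of w4 is 1306.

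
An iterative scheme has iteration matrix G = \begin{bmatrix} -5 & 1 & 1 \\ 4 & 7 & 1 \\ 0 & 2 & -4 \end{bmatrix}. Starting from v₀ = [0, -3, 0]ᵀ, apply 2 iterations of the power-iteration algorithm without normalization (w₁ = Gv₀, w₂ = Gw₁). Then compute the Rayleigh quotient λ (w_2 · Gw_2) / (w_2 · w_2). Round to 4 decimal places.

w1 = Gv₀ = ((-5)·0 + 1·(-3) + 1·0; 4·0 + 7·(-3) + 1·0; 0·0 + 2·(-3) + (-4)·0) = (-3, -21, -6)
w2 = Gw1 = ((-5)·(-3) + 1·(-21) + 1·(-6); 4·(-3) + 7·(-21) + 1·(-6); 0·(-3) + 2·(-21) + (-4)·(-6)) = (-12, -165, -18)
Gw2 = (-123, -1221, -258)
w2·Gw2 = (-12)·(-123) + (-165)·(-1221) + (-18)·(-258) = 207585; w2·w2 = (-12)·(-12) + (-165)·(-165) + (-18)·(-18) = 27693
λ ≈ 207585/27693 = 7.4959

λ ≈ 7.4959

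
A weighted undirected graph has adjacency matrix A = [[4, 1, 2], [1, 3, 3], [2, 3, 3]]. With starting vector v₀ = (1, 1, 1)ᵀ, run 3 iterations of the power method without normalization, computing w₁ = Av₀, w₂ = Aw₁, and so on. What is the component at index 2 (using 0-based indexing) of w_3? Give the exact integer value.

w1 = Av₀ = (4·1 + 1·1 + 2·1; 1·1 + 3·1 + 3·1; 2·1 + 3·1 + 3·1) = (7, 7, 8)
w2 = Aw1 = (4·7 + 1·7 + 2·8; 1·7 + 3·7 + 3·8; 2·7 + 3·7 + 3·8) = (51, 52, 59)
w3 = Aw2 = (374, 384, 435)
The requested component of w3 is 435.

435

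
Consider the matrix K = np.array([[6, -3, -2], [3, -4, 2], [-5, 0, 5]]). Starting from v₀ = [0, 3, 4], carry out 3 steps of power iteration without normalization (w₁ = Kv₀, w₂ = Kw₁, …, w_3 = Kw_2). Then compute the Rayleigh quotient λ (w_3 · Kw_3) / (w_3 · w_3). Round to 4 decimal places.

8.6622

w1 = Kv₀ = (6·0 + (-3)·3 + (-2)·4; 3·0 + (-4)·3 + 2·4; (-5)·0 + 0·3 + 5·4) = (-17, -4, 20)
w2 = Kw1 = (6·(-17) + (-3)·(-4) + (-2)·20; 3·(-17) + (-4)·(-4) + 2·20; (-5)·(-17) + 0·(-4) + 5·20) = (-130, 5, 185)
w3 = Kw2 = (-1165, -40, 1575)
Kw3 = (-10020, -185, 13700)
w3·Kw3 = (-1165)·(-10020) + (-40)·(-185) + 1575·13700 = 33258200; w3·w3 = (-1165)·(-1165) + (-40)·(-40) + 1575·1575 = 3839450
λ ≈ 33258200/3839450 = 8.6622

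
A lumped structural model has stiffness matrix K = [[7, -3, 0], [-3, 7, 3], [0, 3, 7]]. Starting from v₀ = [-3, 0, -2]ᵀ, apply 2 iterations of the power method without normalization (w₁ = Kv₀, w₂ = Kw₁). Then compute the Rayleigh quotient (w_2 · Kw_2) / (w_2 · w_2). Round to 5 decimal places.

λ ≈ 7.49628

w1 = Kv₀ = (7·(-3) + (-3)·0 + 0·(-2); (-3)·(-3) + 7·0 + 3·(-2); 0·(-3) + 3·0 + 7·(-2)) = (-21, 3, -14)
w2 = Kw1 = (7·(-21) + (-3)·3 + 0·(-14); (-3)·(-21) + 7·3 + 3·(-14); 0·(-21) + 3·3 + 7·(-14)) = (-156, 42, -89)
Kw2 = (-1218, 495, -497)
w2·Kw2 = (-156)·(-1218) + 42·495 + (-89)·(-497) = 255031; w2·w2 = (-156)·(-156) + 42·42 + (-89)·(-89) = 34021
λ ≈ 255031/34021 = 7.49628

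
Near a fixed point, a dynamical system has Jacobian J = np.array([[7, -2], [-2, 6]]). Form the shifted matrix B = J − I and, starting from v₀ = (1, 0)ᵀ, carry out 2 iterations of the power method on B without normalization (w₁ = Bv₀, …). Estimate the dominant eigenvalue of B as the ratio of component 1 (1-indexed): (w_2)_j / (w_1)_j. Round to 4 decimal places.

μ ≈ 6.6667

B = J − I has rows (6, -2); (-2, 5)
w1 = Bv₀ = (6·1 + (-2)·0; (-2)·1 + 5·0) = (6, -2)
w2 = Bw1 = (6·6 + (-2)·(-2); (-2)·6 + 5·(-2)) = (40, -22)
Ratio: 40/6 = 6.6667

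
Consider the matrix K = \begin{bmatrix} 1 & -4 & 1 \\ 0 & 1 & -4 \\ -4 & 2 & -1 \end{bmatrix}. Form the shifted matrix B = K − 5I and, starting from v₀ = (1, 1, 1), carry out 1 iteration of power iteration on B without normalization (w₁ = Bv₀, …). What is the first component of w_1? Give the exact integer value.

B = K − 5I has rows (-4, -4, 1); (0, -4, -4); (-4, 2, -6)
w1 = Bv₀ = ((-4)·1 + (-4)·1 + 1·1; 0·1 + (-4)·1 + (-4)·1; (-4)·1 + 2·1 + (-6)·1) = (-7, -8, -8)
Requested component of w1: -7

-7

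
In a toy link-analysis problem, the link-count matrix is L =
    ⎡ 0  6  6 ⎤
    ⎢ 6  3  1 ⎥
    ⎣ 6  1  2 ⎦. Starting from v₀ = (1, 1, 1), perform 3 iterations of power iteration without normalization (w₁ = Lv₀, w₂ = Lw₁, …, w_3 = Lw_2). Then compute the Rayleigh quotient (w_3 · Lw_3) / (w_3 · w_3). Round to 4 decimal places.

w1 = Lv₀ = (0·1 + 6·1 + 6·1; 6·1 + 3·1 + 1·1; 6·1 + 1·1 + 2·1) = (12, 10, 9)
w2 = Lw1 = (0·12 + 6·10 + 6·9; 6·12 + 3·10 + 1·9; 6·12 + 1·10 + 2·9) = (114, 111, 100)
w3 = Lw2 = (1266, 1117, 995)
Lw3 = (12672, 11942, 10703)
w3·Lw3 = 1266·12672 + 1117·11942 + 995·10703 = 40031451; w3·w3 = 1266·1266 + 1117·1117 + 995·995 = 3840470
λ ≈ 40031451/3840470 = 10.4236

λ ≈ 10.4236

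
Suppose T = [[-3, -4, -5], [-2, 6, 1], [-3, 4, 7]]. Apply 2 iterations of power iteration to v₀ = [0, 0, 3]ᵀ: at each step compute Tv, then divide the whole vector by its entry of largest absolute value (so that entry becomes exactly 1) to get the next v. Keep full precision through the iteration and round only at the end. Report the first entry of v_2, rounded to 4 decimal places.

-0.3529

Tv0 = (-15.00000, 3.00000, 21.00000); divide by 21.00000 → v1 = (-0.71429, 0.14286, 1.00000)
Tv1 = (-3.42857, 3.28571, 9.71429); divide by 9.71429 → v2 = (-0.35294, 0.33824, 1.00000)
Requested entry of v2: -72/204 = -0.3529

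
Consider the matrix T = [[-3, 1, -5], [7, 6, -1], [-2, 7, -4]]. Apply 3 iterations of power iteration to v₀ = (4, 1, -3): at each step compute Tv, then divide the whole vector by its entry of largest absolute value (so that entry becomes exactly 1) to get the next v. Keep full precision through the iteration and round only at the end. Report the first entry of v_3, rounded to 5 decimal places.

Tv0 = (4.000000, 37.000000, 11.000000); divide by 37.000000 → v1 = (0.108108, 1.000000, 0.297297)
Tv1 = (-0.810811, 6.459459, 5.594595); divide by 6.459459 → v2 = (-0.125523, 1.000000, 0.866109)
Tv2 = (-2.953975, 4.255230, 3.786611); divide by 4.255230 → v3 = (-0.694199, 1.000000, 0.889872)
Requested entry of v3: -706/1017 = -0.69420

-0.69420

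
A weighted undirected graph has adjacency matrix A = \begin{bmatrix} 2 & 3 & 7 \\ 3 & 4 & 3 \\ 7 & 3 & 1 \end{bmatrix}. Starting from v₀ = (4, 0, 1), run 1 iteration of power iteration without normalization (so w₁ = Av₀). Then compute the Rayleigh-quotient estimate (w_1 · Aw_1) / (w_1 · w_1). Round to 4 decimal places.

w1 = Av₀ = (2·4 + 3·0 + 7·1; 3·4 + 4·0 + 3·1; 7·4 + 3·0 + 1·1) = (15, 15, 29)
Aw1 = (278, 192, 179)
w1·Aw1 = 15·278 + 15·192 + 29·179 = 12241; w1·w1 = 15·15 + 15·15 + 29·29 = 1291
λ ≈ 12241/1291 = 9.4818

9.4818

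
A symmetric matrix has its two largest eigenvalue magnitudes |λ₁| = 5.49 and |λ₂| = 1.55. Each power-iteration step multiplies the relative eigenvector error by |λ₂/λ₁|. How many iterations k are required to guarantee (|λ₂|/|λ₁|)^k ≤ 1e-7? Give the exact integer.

13

|λ₂/λ₁| = 1.55/5.49 = 0.28233
Need k ≥ ln(1e-7) / ln(0.28233) = -16.1181 / -1.2647 ≈ 12.745
Smallest integer k satisfying the bound: 13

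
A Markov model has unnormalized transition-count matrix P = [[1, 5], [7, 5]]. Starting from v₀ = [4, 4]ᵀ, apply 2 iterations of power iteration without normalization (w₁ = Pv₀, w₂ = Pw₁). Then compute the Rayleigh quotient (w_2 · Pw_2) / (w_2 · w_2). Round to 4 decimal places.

λ ≈ 9.2927

w1 = Pv₀ = (1·4 + 5·4; 7·4 + 5·4) = (24, 48)
w2 = Pw1 = (1·24 + 5·48; 7·24 + 5·48) = (264, 408)
Pw2 = (2304, 3888)
w2·Pw2 = 264·2304 + 408·3888 = 2194560; w2·w2 = 264·264 + 408·408 = 236160
λ ≈ 2194560/236160 = 9.2927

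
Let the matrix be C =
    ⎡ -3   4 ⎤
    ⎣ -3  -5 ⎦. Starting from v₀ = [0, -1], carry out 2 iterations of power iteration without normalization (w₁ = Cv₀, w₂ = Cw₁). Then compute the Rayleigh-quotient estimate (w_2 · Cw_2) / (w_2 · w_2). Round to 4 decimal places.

-3.6320

w1 = Cv₀ = (-4, 5)
w2 = Cw1 = (32, -13)
Cw2 = (-148, -31)
w2·Cw2 = 32·(-148) + (-13)·(-31) = -4333; w2·w2 = 32·32 + (-13)·(-13) = 1193
λ ≈ -4333/1193 = -3.6320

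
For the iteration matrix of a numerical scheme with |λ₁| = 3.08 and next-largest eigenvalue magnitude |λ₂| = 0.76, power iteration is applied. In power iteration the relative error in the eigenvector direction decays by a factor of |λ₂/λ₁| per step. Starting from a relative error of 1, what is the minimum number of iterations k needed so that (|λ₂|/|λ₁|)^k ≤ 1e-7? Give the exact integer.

12

|λ₂/λ₁| = 0.76/3.08 = 0.24675
Need k ≥ ln(1e-7) / ln(0.24675) = -16.1181 / -1.3994 ≈ 11.518
Smallest integer k satisfying the bound: 12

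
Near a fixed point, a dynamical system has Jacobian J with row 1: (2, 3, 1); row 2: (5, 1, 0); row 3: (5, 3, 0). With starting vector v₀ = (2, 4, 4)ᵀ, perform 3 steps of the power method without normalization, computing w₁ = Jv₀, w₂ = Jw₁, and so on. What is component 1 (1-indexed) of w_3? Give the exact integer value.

692

w1 = Jv₀ = (20, 14, 22)
w2 = Jw1 = (104, 114, 142)
w3 = Jw2 = (692, 634, 862)
The requested component of w3 is 692.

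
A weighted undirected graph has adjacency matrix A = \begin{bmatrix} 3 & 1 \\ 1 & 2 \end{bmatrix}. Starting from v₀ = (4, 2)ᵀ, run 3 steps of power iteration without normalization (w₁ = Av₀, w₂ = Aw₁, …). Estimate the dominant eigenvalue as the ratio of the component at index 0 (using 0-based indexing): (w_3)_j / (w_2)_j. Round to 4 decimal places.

3.6000

w1 = Av₀ = (3·4 + 1·2; 1·4 + 2·2) = (14, 8)
w2 = Aw1 = (3·14 + 1·8; 1·14 + 2·8) = (50, 30)
w3 = Aw2 = (180, 110)
Ratio at component: 180 / 50 = 3.6000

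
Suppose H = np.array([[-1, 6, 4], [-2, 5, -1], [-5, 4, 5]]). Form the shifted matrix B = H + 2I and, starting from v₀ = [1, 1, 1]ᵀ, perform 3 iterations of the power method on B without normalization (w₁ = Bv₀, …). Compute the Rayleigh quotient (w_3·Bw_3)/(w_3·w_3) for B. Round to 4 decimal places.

7.5731

B = H + 2I has rows (1, 6, 4); (-2, 7, -1); (-5, 4, 7)
w1 = Bv₀ = (11, 4, 6)
w2 = Bw1 = (59, 0, 3)
w3 = Bw2 = (71, -121, -274)
Bw3 = (-1751, -715, -2757)
w3·Bw3 = 717612; w3·w3 = 94758; μ ≈ 717612/94758 = 7.5731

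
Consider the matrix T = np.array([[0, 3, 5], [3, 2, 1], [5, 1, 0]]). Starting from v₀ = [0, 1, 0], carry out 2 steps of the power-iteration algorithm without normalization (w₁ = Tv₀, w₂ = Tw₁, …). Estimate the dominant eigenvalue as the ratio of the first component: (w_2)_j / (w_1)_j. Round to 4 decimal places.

w1 = Tv₀ = (0·0 + 3·1 + 5·0; 3·0 + 2·1 + 1·0; 5·0 + 1·1 + 0·0) = (3, 2, 1)
w2 = Tw1 = (0·3 + 3·2 + 5·1; 3·3 + 2·2 + 1·1; 5·3 + 1·2 + 0·1) = (11, 14, 17)
Ratio at component: 11 / 3 = 3.6667

λ ≈ 3.6667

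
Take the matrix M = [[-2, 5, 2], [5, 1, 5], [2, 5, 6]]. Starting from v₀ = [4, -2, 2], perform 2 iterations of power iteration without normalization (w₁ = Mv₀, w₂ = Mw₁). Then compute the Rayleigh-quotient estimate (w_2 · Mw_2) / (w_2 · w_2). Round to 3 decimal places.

4.078

w1 = Mv₀ = ((-2)·4 + 5·(-2) + 2·2; 5·4 + 1·(-2) + 5·2; 2·4 + 5·(-2) + 6·2) = (-14, 28, 10)
w2 = Mw1 = ((-2)·(-14) + 5·28 + 2·10; 5·(-14) + 1·28 + 5·10; 2·(-14) + 5·28 + 6·10) = (188, 8, 172)
Mw2 = (8, 1808, 1448)
w2·Mw2 = 188·8 + 8·1808 + 172·1448 = 265024; w2·w2 = 188·188 + 8·8 + 172·172 = 64992
λ ≈ 265024/64992 = 4.078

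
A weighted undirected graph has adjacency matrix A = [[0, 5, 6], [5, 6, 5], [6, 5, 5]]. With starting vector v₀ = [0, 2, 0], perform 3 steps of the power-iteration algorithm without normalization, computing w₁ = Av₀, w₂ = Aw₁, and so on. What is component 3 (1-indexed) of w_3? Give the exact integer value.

w1 = Av₀ = (0·0 + 5·2 + 6·0; 5·0 + 6·2 + 5·0; 6·0 + 5·2 + 5·0) = (10, 12, 10)
w2 = Aw1 = (0·10 + 5·12 + 6·10; 5·10 + 6·12 + 5·10; 6·10 + 5·12 + 5·10) = (120, 172, 170)
w3 = Aw2 = (1880, 2482, 2430)
The requested component of w3 is 2430.

2430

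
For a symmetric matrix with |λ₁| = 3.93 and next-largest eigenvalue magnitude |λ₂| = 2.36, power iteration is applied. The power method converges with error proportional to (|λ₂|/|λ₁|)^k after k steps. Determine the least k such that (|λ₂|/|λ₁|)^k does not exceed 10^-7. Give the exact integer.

|λ₂/λ₁| = 2.36/3.93 = 0.60051
Need k ≥ ln(10^-7) / ln(0.60051) = -16.1181 / -0.5100 ≈ 31.605
Smallest integer k satisfying the bound: 32

32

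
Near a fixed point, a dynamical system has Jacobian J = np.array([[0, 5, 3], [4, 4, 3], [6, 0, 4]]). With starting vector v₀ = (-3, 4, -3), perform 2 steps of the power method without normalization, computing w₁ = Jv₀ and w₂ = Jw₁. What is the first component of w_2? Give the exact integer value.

-115

w1 = Jv₀ = (0·(-3) + 5·4 + 3·(-3); 4·(-3) + 4·4 + 3·(-3); 6·(-3) + 0·4 + 4·(-3)) = (11, -5, -30)
w2 = Jw1 = (0·11 + 5·(-5) + 3·(-30); 4·11 + 4·(-5) + 3·(-30); 6·11 + 0·(-5) + 4·(-30)) = (-115, -66, -54)
The requested component of w2 is -115.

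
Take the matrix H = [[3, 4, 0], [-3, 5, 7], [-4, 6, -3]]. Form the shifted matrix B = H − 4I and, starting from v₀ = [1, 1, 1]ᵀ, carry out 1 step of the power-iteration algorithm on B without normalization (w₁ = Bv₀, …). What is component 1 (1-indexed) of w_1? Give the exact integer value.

B = H − 4I has rows (-1, 4, 0); (-3, 1, 7); (-4, 6, -7)
w1 = Bv₀ = ((-1)·1 + 4·1 + 0·1; (-3)·1 + 1·1 + 7·1; (-4)·1 + 6·1 + (-7)·1) = (3, 5, -5)
Requested component of w1: 3

3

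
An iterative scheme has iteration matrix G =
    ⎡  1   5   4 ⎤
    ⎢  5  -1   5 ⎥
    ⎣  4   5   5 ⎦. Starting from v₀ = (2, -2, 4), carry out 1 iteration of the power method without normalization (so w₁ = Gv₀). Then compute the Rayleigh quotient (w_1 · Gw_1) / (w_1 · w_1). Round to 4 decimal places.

w1 = Gv₀ = (1·2 + 5·(-2) + 4·4; 5·2 + (-1)·(-2) + 5·4; 4·2 + 5·(-2) + 5·4) = (8, 32, 18)
Gw1 = (240, 98, 282)
w1·Gw1 = 8·240 + 32·98 + 18·282 = 10132; w1·w1 = 8·8 + 32·32 + 18·18 = 1412
λ ≈ 10132/1412 = 7.1756

7.1756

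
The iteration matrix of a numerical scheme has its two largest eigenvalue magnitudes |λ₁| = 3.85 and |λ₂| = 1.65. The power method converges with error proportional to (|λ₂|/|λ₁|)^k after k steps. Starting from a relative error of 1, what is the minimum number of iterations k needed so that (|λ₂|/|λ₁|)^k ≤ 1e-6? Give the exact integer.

17

|λ₂/λ₁| = 1.65/3.85 = 0.42857
Need k ≥ ln(1e-6) / ln(0.42857) = -13.8155 / -0.8473 ≈ 16.305
Smallest integer k satisfying the bound: 17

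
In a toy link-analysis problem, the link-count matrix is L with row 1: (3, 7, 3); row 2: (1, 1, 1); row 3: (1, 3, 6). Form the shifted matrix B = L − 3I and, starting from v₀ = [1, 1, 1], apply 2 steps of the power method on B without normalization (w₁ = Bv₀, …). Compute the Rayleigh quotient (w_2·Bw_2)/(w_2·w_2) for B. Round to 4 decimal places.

μ ≈ 5.8386

B = L − 3I has rows (0, 7, 3); (1, -2, 1); (1, 3, 3)
w1 = Bv₀ = (0·1 + 7·1 + 3·1; 1·1 + (-2)·1 + 1·1; 1·1 + 3·1 + 3·1) = (10, 0, 7)
w2 = Bw1 = (0·10 + 7·0 + 3·7; 1·10 + (-2)·0 + 1·7; 1·10 + 3·0 + 3·7) = (21, 17, 31)
Bw2 = (212, 18, 165)
w2·Bw2 = 9873; w2·w2 = 1691; μ ≈ 9873/1691 = 5.8386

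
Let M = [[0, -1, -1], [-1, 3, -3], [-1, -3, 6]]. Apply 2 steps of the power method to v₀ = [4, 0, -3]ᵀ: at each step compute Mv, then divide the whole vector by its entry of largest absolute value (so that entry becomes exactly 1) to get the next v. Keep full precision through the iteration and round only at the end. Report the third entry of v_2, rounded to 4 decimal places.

1.0000

Mv0 = (3.00000, 5.00000, -22.00000); divide by -22.00000 → v1 = (-0.13636, -0.22727, 1.00000)
Mv1 = (-0.77273, -3.54545, 6.81818); divide by 6.81818 → v2 = (-0.11333, -0.52000, 1.00000)
Requested entry of v2: -150/-150 = 1.0000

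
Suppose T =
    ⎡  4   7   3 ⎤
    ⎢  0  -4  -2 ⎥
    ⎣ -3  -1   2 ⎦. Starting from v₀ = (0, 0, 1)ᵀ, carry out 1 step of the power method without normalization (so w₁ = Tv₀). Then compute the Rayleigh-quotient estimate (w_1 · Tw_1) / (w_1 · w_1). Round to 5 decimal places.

w1 = Tv₀ = (4·0 + 7·0 + 3·1; 0·0 + (-4)·0 + (-2)·1; (-3)·0 + (-1)·0 + 2·1) = (3, -2, 2)
Tw1 = (4, 4, -3)
w1·Tw1 = 3·4 + (-2)·4 + 2·(-3) = -2; w1·w1 = 3·3 + (-2)·(-2) + 2·2 = 17
λ ≈ -2/17 = -0.11765

-0.11765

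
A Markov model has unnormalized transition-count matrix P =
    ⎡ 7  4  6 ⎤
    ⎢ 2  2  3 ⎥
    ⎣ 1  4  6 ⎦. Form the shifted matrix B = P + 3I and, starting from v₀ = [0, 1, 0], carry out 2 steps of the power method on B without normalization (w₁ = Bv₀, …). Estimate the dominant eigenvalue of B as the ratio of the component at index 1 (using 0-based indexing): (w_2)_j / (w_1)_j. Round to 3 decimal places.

μ ≈ 9.000

B = P + 3I has rows (10, 4, 6); (2, 5, 3); (1, 4, 9)
w1 = Bv₀ = (10·0 + 4·1 + 6·0; 2·0 + 5·1 + 3·0; 1·0 + 4·1 + 9·0) = (4, 5, 4)
w2 = Bw1 = (10·4 + 4·5 + 6·4; 2·4 + 5·5 + 3·4; 1·4 + 4·5 + 9·4) = (84, 45, 60)
Ratio: 45/5 = 9.000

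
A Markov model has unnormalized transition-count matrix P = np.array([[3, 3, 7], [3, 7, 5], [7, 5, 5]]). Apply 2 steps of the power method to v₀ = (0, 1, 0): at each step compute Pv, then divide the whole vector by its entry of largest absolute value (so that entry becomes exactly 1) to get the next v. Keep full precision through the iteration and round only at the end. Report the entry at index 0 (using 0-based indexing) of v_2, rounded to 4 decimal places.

0.7831

Pv0 = (3.00000, 7.00000, 5.00000); divide by 7.00000 → v1 = (0.42857, 1.00000, 0.71429)
Pv1 = (9.28571, 11.85714, 11.57143); divide by 11.85714 → v2 = (0.78313, 1.00000, 0.97590)
Requested entry of v2: 65/83 = 0.7831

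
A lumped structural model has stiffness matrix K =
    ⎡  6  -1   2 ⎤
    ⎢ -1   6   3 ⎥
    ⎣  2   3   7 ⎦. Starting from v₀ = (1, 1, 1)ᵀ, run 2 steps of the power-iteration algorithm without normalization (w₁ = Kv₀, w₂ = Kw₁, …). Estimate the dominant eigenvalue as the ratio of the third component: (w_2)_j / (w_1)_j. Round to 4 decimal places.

λ ≈ 10.1667

w1 = Kv₀ = (7, 8, 12)
w2 = Kw1 = (58, 77, 122)
Ratio at component: 122 / 12 = 10.1667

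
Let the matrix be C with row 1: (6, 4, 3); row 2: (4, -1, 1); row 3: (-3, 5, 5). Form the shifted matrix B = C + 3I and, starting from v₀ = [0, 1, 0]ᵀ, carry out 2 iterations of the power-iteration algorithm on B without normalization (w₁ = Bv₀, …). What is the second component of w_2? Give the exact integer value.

B = C + 3I has rows (9, 4, 3); (4, 2, 1); (-3, 5, 8)
w1 = Bv₀ = (9·0 + 4·1 + 3·0; 4·0 + 2·1 + 1·0; (-3)·0 + 5·1 + 8·0) = (4, 2, 5)
w2 = Bw1 = (9·4 + 4·2 + 3·5; 4·4 + 2·2 + 1·5; (-3)·4 + 5·2 + 8·5) = (59, 25, 38)
Requested component of w2: 25

25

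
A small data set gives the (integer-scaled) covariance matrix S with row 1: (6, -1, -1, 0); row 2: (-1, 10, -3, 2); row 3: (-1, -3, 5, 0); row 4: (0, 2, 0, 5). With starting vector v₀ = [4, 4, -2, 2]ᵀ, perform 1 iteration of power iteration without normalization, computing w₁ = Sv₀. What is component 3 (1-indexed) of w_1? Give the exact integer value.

w1 = Sv₀ = (6·4 + (-1)·4 + (-1)·(-2) + 0·2; (-1)·4 + 10·4 + (-3)·(-2) + 2·2; (-1)·4 + (-3)·4 + 5·(-2) + 0·2; 0·4 + 2·4 + 0·(-2) + 5·2) = (22, 46, -26, 18)
The requested component of w1 is -26.

-26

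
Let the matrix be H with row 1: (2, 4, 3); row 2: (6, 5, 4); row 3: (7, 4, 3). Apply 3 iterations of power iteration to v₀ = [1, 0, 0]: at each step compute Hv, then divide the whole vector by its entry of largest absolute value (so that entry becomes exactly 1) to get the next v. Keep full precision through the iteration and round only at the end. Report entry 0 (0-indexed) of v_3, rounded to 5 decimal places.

Hv0 = (2.000000, 6.000000, 7.000000); divide by 7.000000 → v1 = (0.285714, 0.857143, 1.000000)
Hv1 = (7.000000, 10.000000, 8.428571); divide by 10.000000 → v2 = (0.700000, 1.000000, 0.842857)
Hv2 = (7.928571, 12.571429, 11.428571); divide by 12.571429 → v3 = (0.630682, 1.000000, 0.909091)
Requested entry of v3: 555/880 = 0.63068

0.63068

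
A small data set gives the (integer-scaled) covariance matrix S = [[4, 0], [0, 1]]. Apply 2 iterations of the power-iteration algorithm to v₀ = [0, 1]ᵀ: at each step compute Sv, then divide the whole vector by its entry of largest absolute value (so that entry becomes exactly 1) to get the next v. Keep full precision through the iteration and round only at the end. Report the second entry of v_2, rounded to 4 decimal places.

Sv0 = (0.00000, 1.00000); divide by 1.00000 → v1 = (0.00000, 1.00000)
Sv1 = (0.00000, 1.00000); divide by 1.00000 → v2 = (0.00000, 1.00000)
Requested entry of v2: 1/1 = 1.0000

1.0000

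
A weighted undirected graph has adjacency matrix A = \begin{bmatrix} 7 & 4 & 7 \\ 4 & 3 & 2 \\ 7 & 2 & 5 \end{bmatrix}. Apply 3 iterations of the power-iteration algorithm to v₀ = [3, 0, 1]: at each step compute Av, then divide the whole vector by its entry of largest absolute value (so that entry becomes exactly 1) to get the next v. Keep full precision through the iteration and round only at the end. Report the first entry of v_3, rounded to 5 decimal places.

Av0 = (28.000000, 14.000000, 26.000000); divide by 28.000000 → v1 = (1.000000, 0.500000, 0.928571)
Av1 = (15.500000, 7.357143, 12.642857); divide by 15.500000 → v2 = (1.000000, 0.474654, 0.815668)
Av2 = (14.608295, 7.055300, 12.027650); divide by 14.608295 → v3 = (1.000000, 0.482965, 0.823344)
Requested entry of v3: 6340/6340 = 1.00000

1.00000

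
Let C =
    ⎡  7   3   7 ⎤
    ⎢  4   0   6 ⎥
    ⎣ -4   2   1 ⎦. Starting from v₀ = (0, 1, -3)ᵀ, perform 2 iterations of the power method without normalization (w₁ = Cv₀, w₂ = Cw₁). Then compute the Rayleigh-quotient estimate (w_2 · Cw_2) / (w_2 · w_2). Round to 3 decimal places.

w1 = Cv₀ = (7·0 + 3·1 + 7·(-3); 4·0 + 0·1 + 6·(-3); (-4)·0 + 2·1 + 1·(-3)) = (-18, -18, -1)
w2 = Cw1 = (7·(-18) + 3·(-18) + 7·(-1); 4·(-18) + 0·(-18) + 6·(-1); (-4)·(-18) + 2·(-18) + 1·(-1)) = (-187, -78, 35)
Cw2 = (-1298, -538, 627)
w2·Cw2 = (-187)·(-1298) + (-78)·(-538) + 35·627 = 306635; w2·w2 = (-187)·(-187) + (-78)·(-78) + 35·35 = 42278
λ ≈ 306635/42278 = 7.253

λ ≈ 7.253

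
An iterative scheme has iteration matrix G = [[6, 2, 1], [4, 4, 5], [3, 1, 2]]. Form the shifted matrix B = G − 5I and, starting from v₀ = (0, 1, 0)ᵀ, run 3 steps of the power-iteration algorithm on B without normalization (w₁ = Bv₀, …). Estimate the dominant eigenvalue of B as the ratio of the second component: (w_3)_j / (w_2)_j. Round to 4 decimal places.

B = G − 5I has rows (1, 2, 1); (4, -1, 5); (3, 1, -3)
w1 = Bv₀ = (2, -1, 1)
w2 = Bw1 = (1, 14, 2)
w3 = Bw2 = (31, 0, 11)
Ratio: 0/14 = 0.0000

μ ≈ 0.0000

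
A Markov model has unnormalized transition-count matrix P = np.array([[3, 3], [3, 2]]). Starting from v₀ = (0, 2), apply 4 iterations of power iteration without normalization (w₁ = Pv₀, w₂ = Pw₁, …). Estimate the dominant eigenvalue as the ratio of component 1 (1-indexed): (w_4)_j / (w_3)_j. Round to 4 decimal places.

w1 = Pv₀ = (3·0 + 3·2; 3·0 + 2·2) = (6, 4)
w2 = Pw1 = (3·6 + 3·4; 3·6 + 2·4) = (30, 26)
w3 = Pw2 = (168, 142)
w4 = Pw3 = (930, 788)
Ratio at component: 930 / 168 = 5.5357

5.5357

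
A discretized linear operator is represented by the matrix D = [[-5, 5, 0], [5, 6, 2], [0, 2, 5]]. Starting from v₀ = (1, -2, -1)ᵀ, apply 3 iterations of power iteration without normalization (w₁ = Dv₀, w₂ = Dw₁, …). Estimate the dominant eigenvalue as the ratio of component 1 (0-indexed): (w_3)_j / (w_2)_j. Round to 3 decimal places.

w1 = Dv₀ = (-15, -9, -9)
w2 = Dw1 = (30, -147, -63)
w3 = Dw2 = (-885, -858, -609)
Ratio at component: -858 / -147 = 5.837

5.837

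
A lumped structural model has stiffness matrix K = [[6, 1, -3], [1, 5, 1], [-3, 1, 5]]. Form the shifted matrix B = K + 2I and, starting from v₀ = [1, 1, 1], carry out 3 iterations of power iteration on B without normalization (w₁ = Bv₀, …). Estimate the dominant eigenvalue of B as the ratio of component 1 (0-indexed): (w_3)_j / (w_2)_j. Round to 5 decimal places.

μ ≈ 7.91892

B = K + 2I has rows (8, 1, -3); (1, 7, 1); (-3, 1, 7)
w1 = Bv₀ = (8·1 + 1·1 + (-3)·1; 1·1 + 7·1 + 1·1; (-3)·1 + 1·1 + 7·1) = (6, 9, 5)
w2 = Bw1 = (8·6 + 1·9 + (-3)·5; 1·6 + 7·9 + 1·5; (-3)·6 + 1·9 + 7·5) = (42, 74, 26)
w3 = Bw2 = (332, 586, 130)
Ratio: 586/74 = 7.91892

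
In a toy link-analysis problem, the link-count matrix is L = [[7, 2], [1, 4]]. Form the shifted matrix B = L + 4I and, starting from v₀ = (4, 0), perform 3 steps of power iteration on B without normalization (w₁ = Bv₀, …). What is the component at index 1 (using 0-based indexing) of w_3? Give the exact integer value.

1100

B = L + 4I has rows (11, 2); (1, 8)
w1 = Bv₀ = (11·4 + 2·0; 1·4 + 8·0) = (44, 4)
w2 = Bw1 = (11·44 + 2·4; 1·44 + 8·4) = (492, 76)
w3 = Bw2 = (5564, 1100)
Requested component of w3: 1100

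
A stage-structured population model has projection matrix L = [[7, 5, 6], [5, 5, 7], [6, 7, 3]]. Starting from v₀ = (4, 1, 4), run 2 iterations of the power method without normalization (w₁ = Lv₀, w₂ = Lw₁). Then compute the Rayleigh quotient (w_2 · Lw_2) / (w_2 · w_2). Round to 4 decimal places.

17.0337

w1 = Lv₀ = (57, 53, 43)
w2 = Lw1 = (922, 851, 842)
Lw2 = (15761, 14759, 14015)
w2·Lw2 = 922·15761 + 851·14759 + 842·14015 = 38892181; w2·w2 = 922·922 + 851·851 + 842·842 = 2283249
λ ≈ 38892181/2283249 = 17.0337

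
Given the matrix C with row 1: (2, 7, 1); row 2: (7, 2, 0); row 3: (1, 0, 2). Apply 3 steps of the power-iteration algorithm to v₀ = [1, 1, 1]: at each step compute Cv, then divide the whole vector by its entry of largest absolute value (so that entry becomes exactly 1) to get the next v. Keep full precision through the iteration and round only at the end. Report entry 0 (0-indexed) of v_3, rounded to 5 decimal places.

Cv0 = (10.000000, 9.000000, 3.000000); divide by 10.000000 → v1 = (1.000000, 0.900000, 0.300000)
Cv1 = (8.600000, 8.800000, 1.600000); divide by 8.800000 → v2 = (0.977273, 1.000000, 0.181818)
Cv2 = (9.136364, 8.840909, 1.340909); divide by 9.136364 → v3 = (1.000000, 0.967662, 0.146766)
Requested entry of v3: 804/804 = 1.00000

1.00000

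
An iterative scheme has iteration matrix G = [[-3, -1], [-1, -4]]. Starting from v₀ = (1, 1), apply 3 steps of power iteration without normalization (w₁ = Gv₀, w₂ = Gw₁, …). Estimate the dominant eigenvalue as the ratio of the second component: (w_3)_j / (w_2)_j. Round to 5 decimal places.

λ ≈ -4.70833

w1 = Gv₀ = (-4, -5)
w2 = Gw1 = (17, 24)
w3 = Gw2 = (-75, -113)
Ratio at component: -113 / 24 = -4.70833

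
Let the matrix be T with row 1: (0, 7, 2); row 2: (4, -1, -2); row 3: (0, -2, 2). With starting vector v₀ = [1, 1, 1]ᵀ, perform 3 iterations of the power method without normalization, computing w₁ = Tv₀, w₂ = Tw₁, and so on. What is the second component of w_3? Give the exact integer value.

w1 = Tv₀ = (9, 1, 0)
w2 = Tw1 = (7, 35, -2)
w3 = Tw2 = (241, -3, -74)
The requested component of w3 is -3.

-3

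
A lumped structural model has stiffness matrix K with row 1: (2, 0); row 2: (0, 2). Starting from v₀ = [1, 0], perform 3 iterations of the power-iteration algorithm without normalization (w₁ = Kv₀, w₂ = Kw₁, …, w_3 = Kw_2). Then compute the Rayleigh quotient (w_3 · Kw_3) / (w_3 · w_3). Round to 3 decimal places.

w1 = Kv₀ = (2·1 + 0·0; 0·1 + 2·0) = (2, 0)
w2 = Kw1 = (2·2 + 0·0; 0·2 + 2·0) = (4, 0)
w3 = Kw2 = (8, 0)
Kw3 = (16, 0)
w3·Kw3 = 8·16 + 0·0 = 128; w3·w3 = 8·8 + 0·0 = 64
λ ≈ 128/64 = 2.000

2.000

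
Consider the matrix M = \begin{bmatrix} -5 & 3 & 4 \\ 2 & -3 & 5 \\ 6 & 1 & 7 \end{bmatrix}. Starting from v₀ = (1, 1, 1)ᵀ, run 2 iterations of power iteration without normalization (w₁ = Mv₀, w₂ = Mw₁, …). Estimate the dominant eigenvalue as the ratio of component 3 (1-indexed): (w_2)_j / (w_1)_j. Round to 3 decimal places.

8.143

w1 = Mv₀ = ((-5)·1 + 3·1 + 4·1; 2·1 + (-3)·1 + 5·1; 6·1 + 1·1 + 7·1) = (2, 4, 14)
w2 = Mw1 = ((-5)·2 + 3·4 + 4·14; 2·2 + (-3)·4 + 5·14; 6·2 + 1·4 + 7·14) = (58, 62, 114)
Ratio at component: 114 / 14 = 8.143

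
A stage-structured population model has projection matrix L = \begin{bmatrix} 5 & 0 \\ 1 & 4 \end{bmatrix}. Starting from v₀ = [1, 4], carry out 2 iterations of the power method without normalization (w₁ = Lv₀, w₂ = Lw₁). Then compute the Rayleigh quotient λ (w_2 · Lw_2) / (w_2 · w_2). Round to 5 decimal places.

w1 = Lv₀ = (5·1 + 0·4; 1·1 + 4·4) = (5, 17)
w2 = Lw1 = (5·5 + 0·17; 1·5 + 4·17) = (25, 73)
Lw2 = (125, 317)
w2·Lw2 = 25·125 + 73·317 = 26266; w2·w2 = 25·25 + 73·73 = 5954
λ ≈ 26266/5954 = 4.41149

λ ≈ 4.41149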